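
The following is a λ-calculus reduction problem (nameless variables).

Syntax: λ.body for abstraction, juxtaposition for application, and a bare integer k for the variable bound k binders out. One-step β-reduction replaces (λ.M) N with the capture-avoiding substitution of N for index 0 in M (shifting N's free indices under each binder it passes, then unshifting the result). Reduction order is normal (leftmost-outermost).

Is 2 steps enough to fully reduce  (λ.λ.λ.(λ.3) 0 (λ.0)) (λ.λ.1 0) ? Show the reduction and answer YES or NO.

  start: (λ.λ.λ.(λ.3) 0 (λ.0)) (λ.λ.1 0)
  [1] λ.λ.(λ.λ.λ.1 0) 0 (λ.0)
  [2] λ.λ.(λ.λ.1 0) (λ.0)

Answer: NO — after 2 steps the term is λ.λ.(λ.λ.1 0) (λ.0), not yet normal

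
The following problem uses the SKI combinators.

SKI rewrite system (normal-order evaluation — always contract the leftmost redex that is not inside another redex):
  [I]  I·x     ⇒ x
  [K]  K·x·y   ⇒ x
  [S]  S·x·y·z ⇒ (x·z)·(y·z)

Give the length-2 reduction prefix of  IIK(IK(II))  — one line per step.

  start: IIK(IK(II))
  step 1: IK(IK(II))
  step 2: K(IK(II))

Answer: after 2 steps: K(IK(II))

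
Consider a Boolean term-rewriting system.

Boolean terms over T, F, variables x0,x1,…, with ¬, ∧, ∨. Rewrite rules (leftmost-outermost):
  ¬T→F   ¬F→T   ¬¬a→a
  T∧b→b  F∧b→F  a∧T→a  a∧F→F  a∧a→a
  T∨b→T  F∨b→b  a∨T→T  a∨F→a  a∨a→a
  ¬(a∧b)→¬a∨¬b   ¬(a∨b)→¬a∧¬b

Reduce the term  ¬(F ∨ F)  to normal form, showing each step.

Answer: normal form = T  (in 3 steps)

Working:
  start: ¬(F ∨ F)
  →1  ¬F ∧ ¬F
  →2  ¬F
  →3  T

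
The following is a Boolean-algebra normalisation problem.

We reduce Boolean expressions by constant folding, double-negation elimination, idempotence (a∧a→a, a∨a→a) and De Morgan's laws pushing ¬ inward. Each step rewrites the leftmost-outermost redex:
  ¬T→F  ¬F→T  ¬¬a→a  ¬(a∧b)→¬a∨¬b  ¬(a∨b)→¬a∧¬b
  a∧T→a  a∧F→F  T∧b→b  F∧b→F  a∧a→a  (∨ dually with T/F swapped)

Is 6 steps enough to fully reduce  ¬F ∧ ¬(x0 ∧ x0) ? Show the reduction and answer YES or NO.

Answer: YES — reaches normal form ¬x0 in 4 ≤ 6 steps

Working:
  start: ¬F ∧ ¬(x0 ∧ x0)
  [1] T ∧ ¬(x0 ∧ x0)
  [2] ¬(x0 ∧ x0)
  [3] ¬x0 ∨ ¬x0
  [4] ¬x0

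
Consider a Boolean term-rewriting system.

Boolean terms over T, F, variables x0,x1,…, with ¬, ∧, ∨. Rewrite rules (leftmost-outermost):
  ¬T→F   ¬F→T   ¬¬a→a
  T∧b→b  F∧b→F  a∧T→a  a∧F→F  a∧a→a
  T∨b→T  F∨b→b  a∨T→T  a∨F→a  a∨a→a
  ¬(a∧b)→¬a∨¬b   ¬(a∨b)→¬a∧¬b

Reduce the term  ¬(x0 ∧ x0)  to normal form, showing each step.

Answer: normal form = ¬x0  (in 2 steps)

Reduction:
  start: ¬(x0 ∧ x0)
  →1  ¬x0 ∨ ¬x0
  →2  ¬x0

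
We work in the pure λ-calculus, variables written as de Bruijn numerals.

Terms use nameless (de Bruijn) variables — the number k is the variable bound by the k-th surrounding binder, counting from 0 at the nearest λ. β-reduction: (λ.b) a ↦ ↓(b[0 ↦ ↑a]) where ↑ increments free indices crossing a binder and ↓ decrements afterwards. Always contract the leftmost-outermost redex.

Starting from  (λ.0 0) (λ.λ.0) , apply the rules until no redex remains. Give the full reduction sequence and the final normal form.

Answer: normal form = λ.0  (in 2 steps)

Reduction:
  start: (λ.0 0) (λ.λ.0)
  →1  (λ.λ.0) (λ.λ.0)
  →2  λ.0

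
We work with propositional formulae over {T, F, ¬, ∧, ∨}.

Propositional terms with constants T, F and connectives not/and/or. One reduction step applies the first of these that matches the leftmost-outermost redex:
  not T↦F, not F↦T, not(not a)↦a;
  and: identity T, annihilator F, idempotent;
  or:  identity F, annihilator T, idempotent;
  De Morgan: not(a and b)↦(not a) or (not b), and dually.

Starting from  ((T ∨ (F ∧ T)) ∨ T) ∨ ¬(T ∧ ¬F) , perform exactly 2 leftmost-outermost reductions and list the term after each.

  start: ((T ∨ (F ∧ T)) ∨ T) ∨ ¬(T ∧ ¬F)
  step 1: T ∨ ¬(T ∧ ¬F)
  step 2: T

Answer: after 2 steps: T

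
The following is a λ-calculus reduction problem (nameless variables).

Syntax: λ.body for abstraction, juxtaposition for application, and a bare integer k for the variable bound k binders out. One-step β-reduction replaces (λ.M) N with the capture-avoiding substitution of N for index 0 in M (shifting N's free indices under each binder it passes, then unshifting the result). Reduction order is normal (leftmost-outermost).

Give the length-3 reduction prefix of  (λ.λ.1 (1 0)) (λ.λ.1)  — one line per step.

Answer: after 3 steps: λ.λ.λ.2

Working:
  start: (λ.λ.1 (1 0)) (λ.λ.1)
  step 1: λ.(λ.λ.1) ((λ.λ.1) 0)
  step 2: λ.λ.(λ.λ.1) 1
  step 3: λ.λ.λ.2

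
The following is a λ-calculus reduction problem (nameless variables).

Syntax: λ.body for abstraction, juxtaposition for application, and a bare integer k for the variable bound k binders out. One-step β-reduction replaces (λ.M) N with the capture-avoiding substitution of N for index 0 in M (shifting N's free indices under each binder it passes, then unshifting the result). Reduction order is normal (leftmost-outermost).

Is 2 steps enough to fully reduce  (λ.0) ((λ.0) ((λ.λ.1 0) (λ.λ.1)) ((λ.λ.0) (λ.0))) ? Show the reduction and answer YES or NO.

Answer: NO — after 2 steps the term is (λ.λ.1 0) (λ.λ.1) ((λ.λ.0) (λ.0)), not yet normal

Reduction:
  start: (λ.0) ((λ.0) ((λ.λ.1 0) (λ.λ.1)) ((λ.λ.0) (λ.0)))
  step 1: (λ.0) ((λ.λ.1 0) (λ.λ.1)) ((λ.λ.0) (λ.0))
  step 2: (λ.λ.1 0) (λ.λ.1) ((λ.λ.0) (λ.0))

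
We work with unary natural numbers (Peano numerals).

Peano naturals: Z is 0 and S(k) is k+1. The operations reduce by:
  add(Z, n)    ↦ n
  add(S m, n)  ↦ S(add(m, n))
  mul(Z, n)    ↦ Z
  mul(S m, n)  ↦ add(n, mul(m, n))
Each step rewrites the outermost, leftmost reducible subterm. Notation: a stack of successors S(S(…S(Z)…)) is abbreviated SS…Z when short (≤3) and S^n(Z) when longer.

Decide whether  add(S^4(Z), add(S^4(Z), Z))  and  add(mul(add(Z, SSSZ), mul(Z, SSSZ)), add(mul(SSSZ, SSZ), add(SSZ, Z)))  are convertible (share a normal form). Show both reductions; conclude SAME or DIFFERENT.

Term A:
  start: add(S^4(Z), add(S^4(Z), Z))
  step 1: S(add(SSSZ, add(S^4(Z), Z)))
  step 2: S(S(add(SSZ, add(S^4(Z), Z))))
  step 3: S(S(S(add(SZ, add(S^4(Z), Z)))))
  step 4: S(S(S(S(add(Z, add(S^4(Z), Z))))))
  step 5: S(S(S(S(add(S^4(Z), Z)))))
  step 6: S(S(S(S(S(add(SSSZ, Z))))))
  step 7: S(S(S(S(S(S(add(SSZ, Z)))))))
  step 8: S(S(S(S(S(S(S(add(SZ, Z))))))))
  step 9: S(S(S(S(S(S(S(S(add(Z, Z)))))))))
  step 10: S^8(Z)

Term B:
  start: add(mul(add(Z, SSSZ), mul(Z, SSSZ)), add(mul(SSSZ, SSZ), add(SSZ, Z)))
  step 1: add(mul(SSSZ, mul(Z, SSSZ)), add(mul(SSSZ, SSZ), add(SSZ, Z)))
  step 2: add(add(mul(Z, SSSZ), mul(SSZ, mul(Z, SSSZ))), add(mul(SSSZ, SSZ), add(SSZ, Z)))
  step 3: add(add(Z, mul(SSZ, mul(Z, SSSZ))), add(mul(SSSZ, SSZ), add(SSZ, Z)))
  step 4: add(mul(SSZ, mul(Z, SSSZ)), add(mul(SSSZ, SSZ), add(SSZ, Z)))
  step 5: add(add(mul(Z, SSSZ), mul(SZ, mul(Z, SSSZ))), add(mul(SSSZ, SSZ), add(SSZ, Z)))
  step 6: add(add(Z, mul(SZ, mul(Z, SSSZ))), add(mul(SSSZ, SSZ), add(SSZ, Z)))
  step 7: add(mul(SZ, mul(Z, SSSZ)), add(mul(SSSZ, SSZ), add(SSZ, Z)))
  step 8: add(add(mul(Z, SSSZ), mul(Z, mul(Z, SSSZ))), add(mul(SSSZ, SSZ), add(SSZ, Z)))
  step 9: add(add(Z, mul(Z, mul(Z, SSSZ))), add(mul(SSSZ, SSZ), add(SSZ, Z)))
  step 10: add(mul(Z, mul(Z, SSSZ)), add(mul(SSSZ, SSZ), add(SSZ, Z)))
  step 11: add(Z, add(mul(SSSZ, SSZ), add(SSZ, Z)))
  step 12: add(mul(SSSZ, SSZ), add(SSZ, Z))
  step 13: add(add(SSZ, mul(SSZ, SSZ)), add(SSZ, Z))
  step 14: add(S(add(SZ, mul(SSZ, SSZ))), add(SSZ, Z))
  step 15: S(add(add(SZ, mul(SSZ, SSZ)), add(SSZ, Z)))
  step 16: S(add(S(add(Z, mul(SSZ, SSZ))), add(SSZ, Z)))
  step 17: S(S(add(add(Z, mul(SSZ, SSZ)), add(SSZ, Z))))
  step 18: S(S(add(mul(SSZ, SSZ), add(SSZ, Z))))
  step 19: S(S(add(add(SSZ, mul(SZ, SSZ)), add(SSZ, Z))))
  step 20: S(S(add(S(add(SZ, mul(SZ, SSZ))), add(SSZ, Z))))
  step 21: S(S(S(add(add(SZ, mul(SZ, SSZ)), add(SSZ, Z)))))
  step 22: S(S(S(add(S(add(Z, mul(SZ, SSZ))), add(SSZ, Z)))))
  step 23: S(S(S(S(add(add(Z, mul(SZ, SSZ)), add(SSZ, Z))))))
  step 24: S(S(S(S(add(mul(SZ, SSZ), add(SSZ, Z))))))
  step 25: S(S(S(S(add(add(SSZ, mul(Z, SSZ)), add(SSZ, Z))))))
  step 26: S(S(S(S(add(S(add(SZ, mul(Z, SSZ))), add(SSZ, Z))))))
  step 27: S(S(S(S(S(add(add(SZ, mul(Z, SSZ)), add(SSZ, Z)))))))
  step 28: S(S(S(S(S(add(S(add(Z, mul(Z, SSZ))), add(SSZ, Z)))))))
  step 29: S(S(S(S(S(S(add(add(Z, mul(Z, SSZ)), add(SSZ, Z))))))))
  step 30: S(S(S(S(S(S(add(mul(Z, SSZ), add(SSZ, Z))))))))
  step 31: S(S(S(S(S(S(add(Z, add(SSZ, Z))))))))
  step 32: S(S(S(S(S(S(add(SSZ, Z)))))))
  step 33: S(S(S(S(S(S(S(add(SZ, Z))))))))
  step 34: S(S(S(S(S(S(S(S(add(Z, Z)))))))))
  step 35: S^8(Z)

Answer: SAME — A ⇓ S^8(Z), B ⇓ S^8(Z)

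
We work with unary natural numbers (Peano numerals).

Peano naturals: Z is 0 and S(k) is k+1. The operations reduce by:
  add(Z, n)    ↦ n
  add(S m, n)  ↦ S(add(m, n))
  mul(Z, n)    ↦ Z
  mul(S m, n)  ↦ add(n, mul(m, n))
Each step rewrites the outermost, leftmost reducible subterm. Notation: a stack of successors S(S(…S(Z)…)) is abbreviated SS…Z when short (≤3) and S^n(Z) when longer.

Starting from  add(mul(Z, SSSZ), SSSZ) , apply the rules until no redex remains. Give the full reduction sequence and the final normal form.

Answer: normal form = SSSZ  (in 2 steps)

Working:
  start: add(mul(Z, SSSZ), SSSZ)
  →1  add(Z, SSSZ)
  →2  SSSZ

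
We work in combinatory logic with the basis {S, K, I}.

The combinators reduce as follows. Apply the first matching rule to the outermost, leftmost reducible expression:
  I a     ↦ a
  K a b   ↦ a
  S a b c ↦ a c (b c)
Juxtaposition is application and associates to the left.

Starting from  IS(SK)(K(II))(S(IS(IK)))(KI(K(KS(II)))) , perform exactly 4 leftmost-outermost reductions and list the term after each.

  start: IS(SK)(K(II))(S(IS(IK)))(KI(K(KS(II))))
  [1] S(SK)(K(II))(S(IS(IK)))(KI(K(KS(II))))
  [2] SK(S(IS(IK)))(K(II)(S(IS(IK))))(KI(K(KS(II))))
  [3] K(K(II)(S(IS(IK))))(S(IS(IK))(K(II)(S(IS(IK)))))(KI(K(KS(II))))
  [4] K(II)(S(IS(IK)))(KI(K(KS(II))))

Answer: after 4 steps: K(II)(S(IS(IK)))(KI(K(KS(II))))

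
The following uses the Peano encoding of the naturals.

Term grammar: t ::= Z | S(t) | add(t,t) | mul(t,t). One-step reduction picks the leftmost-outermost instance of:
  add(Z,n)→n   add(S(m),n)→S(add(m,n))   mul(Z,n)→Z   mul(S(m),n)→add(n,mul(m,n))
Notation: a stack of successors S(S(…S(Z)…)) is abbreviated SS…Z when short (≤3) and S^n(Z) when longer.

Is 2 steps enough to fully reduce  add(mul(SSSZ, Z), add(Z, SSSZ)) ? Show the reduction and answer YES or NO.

  start: add(mul(SSSZ, Z), add(Z, SSSZ))
  [1] add(add(Z, mul(SSZ, Z)), add(Z, SSSZ))
  [2] add(mul(SSZ, Z), add(Z, SSSZ))

Answer: NO — after 2 steps the term is add(mul(SSZ, Z), add(Z, SSSZ)), not yet normal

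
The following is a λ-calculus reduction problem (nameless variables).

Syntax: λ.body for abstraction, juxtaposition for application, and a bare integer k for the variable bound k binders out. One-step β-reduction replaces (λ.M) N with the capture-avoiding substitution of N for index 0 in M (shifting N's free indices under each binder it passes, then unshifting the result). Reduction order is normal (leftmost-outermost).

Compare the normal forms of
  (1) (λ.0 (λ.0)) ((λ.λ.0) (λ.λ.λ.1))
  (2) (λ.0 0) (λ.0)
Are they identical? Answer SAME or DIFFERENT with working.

Term A:
  start: (λ.0 (λ.0)) ((λ.λ.0) (λ.λ.λ.1))
  [1] (λ.λ.0) (λ.λ.λ.1) (λ.0)
  [2] (λ.0) (λ.0)
  [3] λ.0

Term B:
  start: (λ.0 0) (λ.0)
  [1] (λ.0) (λ.0)
  [2] λ.0

Answer: SAME — A ⇓ λ.0, B ⇓ λ.0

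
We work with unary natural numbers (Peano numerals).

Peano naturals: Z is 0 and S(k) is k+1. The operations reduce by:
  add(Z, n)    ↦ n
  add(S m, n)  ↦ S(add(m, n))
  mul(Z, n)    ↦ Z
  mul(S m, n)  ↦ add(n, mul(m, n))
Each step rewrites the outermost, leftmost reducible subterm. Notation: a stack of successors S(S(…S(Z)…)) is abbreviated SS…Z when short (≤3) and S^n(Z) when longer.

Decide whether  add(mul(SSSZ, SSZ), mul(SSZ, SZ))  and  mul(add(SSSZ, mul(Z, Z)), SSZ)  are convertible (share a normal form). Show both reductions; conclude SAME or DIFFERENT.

Answer: DIFFERENT — A ⇓ S^8(Z), B ⇓ S^6(Z)

Working:
Term A:
  start: add(mul(SSSZ, SSZ), mul(SSZ, SZ))
  →1  add(add(SSZ, mul(SSZ, SSZ)), mul(SSZ, SZ))
  →2  add(S(add(SZ, mul(SSZ, SSZ))), mul(SSZ, SZ))
  →3  S(add(add(SZ, mul(SSZ, SSZ)), mul(SSZ, SZ)))
  →4  S(add(S(add(Z, mul(SSZ, SSZ))), mul(SSZ, SZ)))
  →5  S(S(add(add(Z, mul(SSZ, SSZ)), mul(SSZ, SZ))))
  →6  S(S(add(mul(SSZ, SSZ), mul(SSZ, SZ))))
  →7  S(S(add(add(SSZ, mul(SZ, SSZ)), mul(SSZ, SZ))))
  →8  S(S(add(S(add(SZ, mul(SZ, SSZ))), mul(SSZ, SZ))))
  →9  S(S(S(add(add(SZ, mul(SZ, SSZ)), mul(SSZ, SZ)))))
  →10  S(S(S(add(S(add(Z, mul(SZ, SSZ))), mul(SSZ, SZ)))))
  →11  S(S(S(S(add(add(Z, mul(SZ, SSZ)), mul(SSZ, SZ))))))
  →12  S(S(S(S(add(mul(SZ, SSZ), mul(SSZ, SZ))))))
  →13  S(S(S(S(add(add(SSZ, mul(Z, SSZ)), mul(SSZ, SZ))))))
  →14  S(S(S(S(add(S(add(SZ, mul(Z, SSZ))), mul(SSZ, SZ))))))
  →15  S(S(S(S(S(add(add(SZ, mul(Z, SSZ)), mul(SSZ, SZ)))))))
  →16  S(S(S(S(S(add(S(add(Z, mul(Z, SSZ))), mul(SSZ, SZ)))))))
  →17  S(S(S(S(S(S(add(add(Z, mul(Z, SSZ)), mul(SSZ, SZ))))))))
  →18  S(S(S(S(S(S(add(mul(Z, SSZ), mul(SSZ, SZ))))))))
  →19  S(S(S(S(S(S(add(Z, mul(SSZ, SZ))))))))
  →20  S(S(S(S(S(S(mul(SSZ, SZ)))))))
  →21  S(S(S(S(S(S(add(SZ, mul(SZ, SZ))))))))
  →22  S(S(S(S(S(S(S(add(Z, mul(SZ, SZ)))))))))
  →23  S(S(S(S(S(S(S(mul(SZ, SZ))))))))
  →24  S(S(S(S(S(S(S(add(SZ, mul(Z, SZ)))))))))
  →25  S(S(S(S(S(S(S(S(add(Z, mul(Z, SZ))))))))))
  →26  S(S(S(S(S(S(S(S(mul(Z, SZ)))))))))
  →27  S^8(Z)

Term B:
  start: mul(add(SSSZ, mul(Z, Z)), SSZ)
  →1  mul(S(add(SSZ, mul(Z, Z))), SSZ)
  →2  add(SSZ, mul(add(SSZ, mul(Z, Z)), SSZ))
  →3  S(add(SZ, mul(add(SSZ, mul(Z, Z)), SSZ)))
  →4  S(S(add(Z, mul(add(SSZ, mul(Z, Z)), SSZ))))
  →5  S(S(mul(add(SSZ, mul(Z, Z)), SSZ)))
  →6  S(S(mul(S(add(SZ, mul(Z, Z))), SSZ)))
  →7  S(S(add(SSZ, mul(add(SZ, mul(Z, Z)), SSZ))))
  →8  S(S(S(add(SZ, mul(add(SZ, mul(Z, Z)), SSZ)))))
  →9  S(S(S(S(add(Z, mul(add(SZ, mul(Z, Z)), SSZ))))))
  →10  S(S(S(S(mul(add(SZ, mul(Z, Z)), SSZ)))))
  →11  S(S(S(S(mul(S(add(Z, mul(Z, Z))), SSZ)))))
  →12  S(S(S(S(add(SSZ, mul(add(Z, mul(Z, Z)), SSZ))))))
  →13  S(S(S(S(S(add(SZ, mul(add(Z, mul(Z, Z)), SSZ)))))))
  →14  S(S(S(S(S(S(add(Z, mul(add(Z, mul(Z, Z)), SSZ))))))))
  →15  S(S(S(S(S(S(mul(add(Z, mul(Z, Z)), SSZ)))))))
  →16  S(S(S(S(S(S(mul(mul(Z, Z), SSZ)))))))
  →17  S(S(S(S(S(S(mul(Z, SSZ)))))))
  →18  S^6(Z)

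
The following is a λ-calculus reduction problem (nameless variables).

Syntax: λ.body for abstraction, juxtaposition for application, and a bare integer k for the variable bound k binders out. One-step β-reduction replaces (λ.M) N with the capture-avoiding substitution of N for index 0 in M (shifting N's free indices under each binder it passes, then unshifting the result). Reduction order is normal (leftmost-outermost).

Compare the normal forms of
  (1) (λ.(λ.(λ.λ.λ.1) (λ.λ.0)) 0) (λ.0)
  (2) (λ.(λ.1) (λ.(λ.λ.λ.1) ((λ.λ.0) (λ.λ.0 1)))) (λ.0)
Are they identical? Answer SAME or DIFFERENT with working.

Answer: DIFFERENT — A ⇓ λ.λ.1, B ⇓ λ.0

Derivation:
Term A:
  start: (λ.(λ.(λ.λ.λ.1) (λ.λ.0)) 0) (λ.0)
  [1] (λ.(λ.λ.λ.1) (λ.λ.0)) (λ.0)
  [2] (λ.λ.λ.1) (λ.λ.0)
  [3] λ.λ.1

Term B:
  start: (λ.(λ.1) (λ.(λ.λ.λ.1) ((λ.λ.0) (λ.λ.0 1)))) (λ.0)
  [1] (λ.λ.0) (λ.(λ.λ.λ.1) ((λ.λ.0) (λ.λ.0 1)))
  [2] λ.0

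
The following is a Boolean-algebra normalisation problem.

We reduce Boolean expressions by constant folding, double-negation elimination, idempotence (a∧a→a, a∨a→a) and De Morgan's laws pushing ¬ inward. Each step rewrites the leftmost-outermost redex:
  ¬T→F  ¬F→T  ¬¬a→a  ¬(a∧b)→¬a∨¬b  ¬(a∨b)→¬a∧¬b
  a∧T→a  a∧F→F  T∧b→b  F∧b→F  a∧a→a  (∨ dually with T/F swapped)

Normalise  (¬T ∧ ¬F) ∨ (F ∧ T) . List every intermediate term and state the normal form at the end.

Answer: normal form = F  (in 4 steps)

Reduction:
  start: (¬T ∧ ¬F) ∨ (F ∧ T)
  [1] (F ∧ ¬F) ∨ (F ∧ T)
  [2] F ∨ (F ∧ T)
  [3] F ∧ T
  [4] F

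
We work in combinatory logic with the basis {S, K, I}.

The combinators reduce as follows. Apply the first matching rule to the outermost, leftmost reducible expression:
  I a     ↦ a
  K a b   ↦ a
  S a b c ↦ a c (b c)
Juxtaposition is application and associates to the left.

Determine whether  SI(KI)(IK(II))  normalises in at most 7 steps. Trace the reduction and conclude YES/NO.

Answer: YES — reaches normal form I in 5 ≤ 7 steps

Reduction:
  start: SI(KI)(IK(II))
  →1  I(IK(II))(KI(IK(II)))
  →2  IK(II)(KI(IK(II)))
  →3  K(II)(KI(IK(II)))
  →4  II
  →5  I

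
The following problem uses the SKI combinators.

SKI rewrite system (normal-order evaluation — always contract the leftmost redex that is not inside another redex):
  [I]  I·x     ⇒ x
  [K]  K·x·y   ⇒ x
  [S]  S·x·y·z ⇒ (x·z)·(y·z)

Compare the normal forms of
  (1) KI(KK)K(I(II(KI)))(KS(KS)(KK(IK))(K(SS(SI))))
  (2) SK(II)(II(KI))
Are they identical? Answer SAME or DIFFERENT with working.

Answer: SAME — A ⇓ KI, B ⇓ KI

Derivation:
Term A:
  start: KI(KK)K(I(II(KI)))(KS(KS)(KK(IK))(K(SS(SI))))
  step 1: IK(I(II(KI)))(KS(KS)(KK(IK))(K(SS(SI))))
  step 2: K(I(II(KI)))(KS(KS)(KK(IK))(K(SS(SI))))
  step 3: I(II(KI))
  step 4: II(KI)
  step 5: I(KI)
  step 6: KI

Term B:
  start: SK(II)(II(KI))
  step 1: K(II(KI))(II(II(KI)))
  step 2: II(KI)
  step 3: I(KI)
  step 4: KI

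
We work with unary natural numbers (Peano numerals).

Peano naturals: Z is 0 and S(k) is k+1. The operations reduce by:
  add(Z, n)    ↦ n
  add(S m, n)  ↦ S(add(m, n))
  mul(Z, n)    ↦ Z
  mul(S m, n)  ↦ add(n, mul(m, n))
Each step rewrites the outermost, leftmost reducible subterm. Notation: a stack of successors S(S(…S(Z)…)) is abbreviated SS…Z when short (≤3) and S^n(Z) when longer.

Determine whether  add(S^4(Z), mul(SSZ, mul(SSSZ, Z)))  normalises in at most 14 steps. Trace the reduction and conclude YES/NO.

  start: add(S^4(Z), mul(SSZ, mul(SSSZ, Z)))
  →1  S(add(SSSZ, mul(SSZ, mul(SSSZ, Z))))
  →2  S(S(add(SSZ, mul(SSZ, mul(SSSZ, Z)))))
  →3  S(S(S(add(SZ, mul(SSZ, mul(SSSZ, Z))))))
  →4  S(S(S(S(add(Z, mul(SSZ, mul(SSSZ, Z)))))))
  →5  S(S(S(S(mul(SSZ, mul(SSSZ, Z))))))
  →6  S(S(S(S(add(mul(SSSZ, Z), mul(SZ, mul(SSSZ, Z)))))))
  →7  S(S(S(S(add(add(Z, mul(SSZ, Z)), mul(SZ, mul(SSSZ, Z)))))))
  →8  S(S(S(S(add(mul(SSZ, Z), mul(SZ, mul(SSSZ, Z)))))))
  →9  S(S(S(S(add(add(Z, mul(SZ, Z)), mul(SZ, mul(SSSZ, Z)))))))
  →10  S(S(S(S(add(mul(SZ, Z), mul(SZ, mul(SSSZ, Z)))))))
  →11  S(S(S(S(add(add(Z, mul(Z, Z)), mul(SZ, mul(SSSZ, Z)))))))
  →12  S(S(S(S(add(mul(Z, Z), mul(SZ, mul(SSSZ, Z)))))))
  →13  S(S(S(S(add(Z, mul(SZ, mul(SSSZ, Z)))))))
  →14  S(S(S(S(mul(SZ, mul(SSSZ, Z))))))

Answer: NO — after 14 steps the term is S(S(S(S(mul(SZ, mul(SSSZ, Z)))))), not yet normal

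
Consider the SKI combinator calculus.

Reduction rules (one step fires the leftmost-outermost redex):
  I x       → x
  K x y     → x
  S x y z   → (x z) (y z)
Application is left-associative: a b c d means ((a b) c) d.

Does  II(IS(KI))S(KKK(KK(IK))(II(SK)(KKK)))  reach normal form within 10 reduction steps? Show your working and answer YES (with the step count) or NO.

  start: II(IS(KI))S(KKK(KK(IK))(II(SK)(KKK)))
  →1  I(IS(KI))S(KKK(KK(IK))(II(SK)(KKK)))
  →2  IS(KI)S(KKK(KK(IK))(II(SK)(KKK)))
  →3  S(KI)S(KKK(KK(IK))(II(SK)(KKK)))
  →4  KI(KKK(KK(IK))(II(SK)(KKK)))(S(KKK(KK(IK))(II(SK)(KKK))))
  →5  I(S(KKK(KK(IK))(II(SK)(KKK))))
  →6  S(KKK(KK(IK))(II(SK)(KKK)))
  →7  S(K(KK(IK))(II(SK)(KKK)))
  →8  S(KK(IK))
  →9  SK

Answer: YES — reaches normal form SK in 9 ≤ 10 steps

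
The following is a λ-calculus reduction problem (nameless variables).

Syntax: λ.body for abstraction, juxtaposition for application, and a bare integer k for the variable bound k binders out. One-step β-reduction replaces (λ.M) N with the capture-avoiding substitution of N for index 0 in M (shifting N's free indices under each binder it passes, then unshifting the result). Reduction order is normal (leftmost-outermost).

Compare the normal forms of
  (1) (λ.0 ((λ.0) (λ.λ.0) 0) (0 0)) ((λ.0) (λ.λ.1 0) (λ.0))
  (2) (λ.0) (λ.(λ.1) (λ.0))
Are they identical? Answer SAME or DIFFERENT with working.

Term A:
  start: (λ.0 ((λ.0) (λ.λ.0) 0) (0 0)) ((λ.0) (λ.λ.1 0) (λ.0))
  step 1: (λ.0) (λ.λ.1 0) (λ.0) ((λ.0) (λ.λ.0) ((λ.0) (λ.λ.1 0) (λ.0))) ((λ.0) (λ.λ.1 0) (λ.0) ((λ.0) (λ.λ.1 0) (λ.0)))
  step 2: (λ.λ.1 0) (λ.0) ((λ.0) (λ.λ.0) ((λ.0) (λ.λ.1 0) (λ.0))) ((λ.0) (λ.λ.1 0) (λ.0) ((λ.0) (λ.λ.1 0) (λ.0)))
  step 3: (λ.(λ.0) 0) ((λ.0) (λ.λ.0) ((λ.0) (λ.λ.1 0) (λ.0))) ((λ.0) (λ.λ.1 0) (λ.0) ((λ.0) (λ.λ.1 0) (λ.0)))
  step 4: (λ.0) ((λ.0) (λ.λ.0) ((λ.0) (λ.λ.1 0) (λ.0))) ((λ.0) (λ.λ.1 0) (λ.0) ((λ.0) (λ.λ.1 0) (λ.0)))
  step 5: (λ.0) (λ.λ.0) ((λ.0) (λ.λ.1 0) (λ.0)) ((λ.0) (λ.λ.1 0) (λ.0) ((λ.0) (λ.λ.1 0) (λ.0)))
  step 6: (λ.λ.0) ((λ.0) (λ.λ.1 0) (λ.0)) ((λ.0) (λ.λ.1 0) (λ.0) ((λ.0) (λ.λ.1 0) (λ.0)))
  step 7: (λ.0) ((λ.0) (λ.λ.1 0) (λ.0) ((λ.0) (λ.λ.1 0) (λ.0)))
  step 8: (λ.0) (λ.λ.1 0) (λ.0) ((λ.0) (λ.λ.1 0) (λ.0))
  step 9: (λ.λ.1 0) (λ.0) ((λ.0) (λ.λ.1 0) (λ.0))
  step 10: (λ.(λ.0) 0) ((λ.0) (λ.λ.1 0) (λ.0))
  step 11: (λ.0) ((λ.0) (λ.λ.1 0) (λ.0))
  step 12: (λ.0) (λ.λ.1 0) (λ.0)
  step 13: (λ.λ.1 0) (λ.0)
  step 14: λ.(λ.0) 0
  step 15: λ.0

Term B:
  start: (λ.0) (λ.(λ.1) (λ.0))
  step 1: λ.(λ.1) (λ.0)
  step 2: λ.0

Answer: SAME — A ⇓ λ.0, B ⇓ λ.0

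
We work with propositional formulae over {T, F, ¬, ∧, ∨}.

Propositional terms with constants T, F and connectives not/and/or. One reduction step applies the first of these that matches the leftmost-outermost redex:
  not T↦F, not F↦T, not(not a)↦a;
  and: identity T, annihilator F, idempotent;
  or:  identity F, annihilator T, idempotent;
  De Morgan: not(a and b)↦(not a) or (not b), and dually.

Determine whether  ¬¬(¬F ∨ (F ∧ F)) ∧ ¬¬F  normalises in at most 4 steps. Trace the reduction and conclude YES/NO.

Answer: NO — after 4 steps the term is ¬¬F, not yet normal

Reduction:
  start: ¬¬(¬F ∨ (F ∧ F)) ∧ ¬¬F
  [1] (¬F ∨ (F ∧ F)) ∧ ¬¬F
  [2] (T ∨ (F ∧ F)) ∧ ¬¬F
  [3] T ∧ ¬¬F
  [4] ¬¬F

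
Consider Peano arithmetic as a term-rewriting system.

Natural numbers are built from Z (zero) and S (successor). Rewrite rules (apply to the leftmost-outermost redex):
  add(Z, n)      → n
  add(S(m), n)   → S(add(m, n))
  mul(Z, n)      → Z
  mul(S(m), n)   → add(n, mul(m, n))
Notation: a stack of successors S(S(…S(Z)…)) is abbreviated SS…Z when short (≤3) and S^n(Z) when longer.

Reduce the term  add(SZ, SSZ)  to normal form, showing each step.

  start: add(SZ, SSZ)
  [1] S(add(Z, SSZ))
  [2] SSSZ

Answer: normal form = SSSZ  (in 2 steps)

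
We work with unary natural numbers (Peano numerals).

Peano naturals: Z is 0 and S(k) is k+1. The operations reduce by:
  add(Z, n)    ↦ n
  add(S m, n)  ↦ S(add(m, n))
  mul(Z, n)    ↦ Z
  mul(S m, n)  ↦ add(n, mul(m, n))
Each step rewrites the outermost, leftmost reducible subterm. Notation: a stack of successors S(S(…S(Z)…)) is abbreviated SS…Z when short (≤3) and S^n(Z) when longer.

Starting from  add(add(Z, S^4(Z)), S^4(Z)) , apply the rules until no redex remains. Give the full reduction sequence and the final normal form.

  start: add(add(Z, S^4(Z)), S^4(Z))
  →1  add(S^4(Z), S^4(Z))
  →2  S(add(SSSZ, S^4(Z)))
  →3  S(S(add(SSZ, S^4(Z))))
  →4  S(S(S(add(SZ, S^4(Z)))))
  →5  S(S(S(S(add(Z, S^4(Z))))))
  →6  S^8(Z)

Answer: normal form = S^8(Z)  (in 6 steps)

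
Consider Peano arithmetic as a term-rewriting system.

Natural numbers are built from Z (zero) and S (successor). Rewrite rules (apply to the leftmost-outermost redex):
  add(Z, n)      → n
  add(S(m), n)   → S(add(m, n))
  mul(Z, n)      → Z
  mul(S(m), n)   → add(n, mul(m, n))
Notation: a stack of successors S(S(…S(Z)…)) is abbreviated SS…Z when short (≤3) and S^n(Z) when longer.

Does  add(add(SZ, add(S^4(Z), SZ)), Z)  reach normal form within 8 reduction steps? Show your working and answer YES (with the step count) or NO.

  start: add(add(SZ, add(S^4(Z), SZ)), Z)
  [1] add(S(add(Z, add(S^4(Z), SZ))), Z)
  [2] S(add(add(Z, add(S^4(Z), SZ)), Z))
  [3] S(add(add(S^4(Z), SZ), Z))
  [4] S(add(S(add(SSSZ, SZ)), Z))
  [5] S(S(add(add(SSSZ, SZ), Z)))
  [6] S(S(add(S(add(SSZ, SZ)), Z)))
  [7] S(S(S(add(add(SSZ, SZ), Z))))
  [8] S(S(S(add(S(add(SZ, SZ)), Z))))

Answer: NO — after 8 steps the term is S(S(S(add(S(add(SZ, SZ)), Z)))), not yet normal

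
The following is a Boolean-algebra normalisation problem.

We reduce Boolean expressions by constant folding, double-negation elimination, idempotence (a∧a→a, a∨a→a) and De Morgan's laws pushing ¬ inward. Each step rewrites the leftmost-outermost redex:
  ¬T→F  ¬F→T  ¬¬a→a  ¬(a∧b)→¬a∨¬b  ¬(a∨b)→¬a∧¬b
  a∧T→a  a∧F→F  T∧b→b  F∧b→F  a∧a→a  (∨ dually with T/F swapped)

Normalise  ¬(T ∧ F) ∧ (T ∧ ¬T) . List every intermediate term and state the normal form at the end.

  start: ¬(T ∧ F) ∧ (T ∧ ¬T)
  step 1: (¬T ∨ ¬F) ∧ (T ∧ ¬T)
  step 2: (F ∨ ¬F) ∧ (T ∧ ¬T)
  step 3: ¬F ∧ (T ∧ ¬T)
  step 4: T ∧ (T ∧ ¬T)
  step 5: T ∧ ¬T
  step 6: ¬T
  step 7: F

Answer: normal form = F  (in 7 steps)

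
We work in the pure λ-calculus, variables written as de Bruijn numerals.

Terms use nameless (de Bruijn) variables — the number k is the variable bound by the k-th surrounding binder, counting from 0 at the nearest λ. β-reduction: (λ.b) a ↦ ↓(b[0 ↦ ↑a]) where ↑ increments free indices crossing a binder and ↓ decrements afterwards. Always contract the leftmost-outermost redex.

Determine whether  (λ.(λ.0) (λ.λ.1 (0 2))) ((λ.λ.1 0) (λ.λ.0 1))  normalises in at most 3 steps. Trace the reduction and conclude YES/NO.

Answer: NO — after 3 steps the term is λ.λ.1 (0 (λ.(λ.λ.0 1) 0)), not yet normal

Working:
  start: (λ.(λ.0) (λ.λ.1 (0 2))) ((λ.λ.1 0) (λ.λ.0 1))
  step 1: (λ.0) (λ.λ.1 (0 ((λ.λ.1 0) (λ.λ.0 1))))
  step 2: λ.λ.1 (0 ((λ.λ.1 0) (λ.λ.0 1)))
  step 3: λ.λ.1 (0 (λ.(λ.λ.0 1) 0))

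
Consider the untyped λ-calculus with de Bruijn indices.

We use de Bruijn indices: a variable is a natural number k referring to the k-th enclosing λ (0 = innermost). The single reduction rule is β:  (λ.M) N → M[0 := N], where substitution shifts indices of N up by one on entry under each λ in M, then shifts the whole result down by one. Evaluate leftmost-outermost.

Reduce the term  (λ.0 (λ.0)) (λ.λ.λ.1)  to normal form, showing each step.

Answer: normal form = λ.λ.1  (in 2 steps)

Working:
  start: (λ.0 (λ.0)) (λ.λ.λ.1)
  →1  (λ.λ.λ.1) (λ.0)
  →2  λ.λ.1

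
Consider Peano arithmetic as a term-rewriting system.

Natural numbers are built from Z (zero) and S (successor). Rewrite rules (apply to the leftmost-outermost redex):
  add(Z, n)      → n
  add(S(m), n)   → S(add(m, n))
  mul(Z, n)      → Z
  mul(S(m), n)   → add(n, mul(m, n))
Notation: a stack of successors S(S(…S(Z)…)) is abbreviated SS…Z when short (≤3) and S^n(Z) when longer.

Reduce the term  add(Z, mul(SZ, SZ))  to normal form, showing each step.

  start: add(Z, mul(SZ, SZ))
  [1] mul(SZ, SZ)
  [2] add(SZ, mul(Z, SZ))
  [3] S(add(Z, mul(Z, SZ)))
  [4] S(mul(Z, SZ))
  [5] SZ

Answer: normal form = SZ  (in 5 steps)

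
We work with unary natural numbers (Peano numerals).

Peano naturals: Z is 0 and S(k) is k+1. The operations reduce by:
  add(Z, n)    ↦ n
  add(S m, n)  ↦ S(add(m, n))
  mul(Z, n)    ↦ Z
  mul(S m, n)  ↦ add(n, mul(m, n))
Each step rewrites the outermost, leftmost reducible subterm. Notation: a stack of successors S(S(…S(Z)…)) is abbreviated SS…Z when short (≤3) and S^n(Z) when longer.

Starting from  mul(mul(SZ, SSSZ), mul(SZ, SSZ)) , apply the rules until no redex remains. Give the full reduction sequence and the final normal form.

  start: mul(mul(SZ, SSSZ), mul(SZ, SSZ))
  [1] mul(add(SSSZ, mul(Z, SSSZ)), mul(SZ, SSZ))
  [2] mul(S(add(SSZ, mul(Z, SSSZ))), mul(SZ, SSZ))
  [3] add(mul(SZ, SSZ), mul(add(SSZ, mul(Z, SSSZ)), mul(SZ, SSZ)))
  [4] add(add(SSZ, mul(Z, SSZ)), mul(add(SSZ, mul(Z, SSSZ)), mul(SZ, SSZ)))
  [5] add(S(add(SZ, mul(Z, SSZ))), mul(add(SSZ, mul(Z, SSSZ)), mul(SZ, SSZ)))
  [6] S(add(add(SZ, mul(Z, SSZ)), mul(add(SSZ, mul(Z, SSSZ)), mul(SZ, SSZ))))
  [7] S(add(S(add(Z, mul(Z, SSZ))), mul(add(SSZ, mul(Z, SSSZ)), mul(SZ, SSZ))))
  [8] S(S(add(add(Z, mul(Z, SSZ)), mul(add(SSZ, mul(Z, SSSZ)), mul(SZ, SSZ)))))
  [9] S(S(add(mul(Z, SSZ), mul(add(SSZ, mul(Z, SSSZ)), mul(SZ, SSZ)))))
  [10] S(S(add(Z, mul(add(SSZ, mul(Z, SSSZ)), mul(SZ, SSZ)))))
  [11] S(S(mul(add(SSZ, mul(Z, SSSZ)), mul(SZ, SSZ))))
  [12] S(S(mul(S(add(SZ, mul(Z, SSSZ))), mul(SZ, SSZ))))
  [13] S(S(add(mul(SZ, SSZ), mul(add(SZ, mul(Z, SSSZ)), mul(SZ, SSZ)))))
  [14] S(S(add(add(SSZ, mul(Z, SSZ)), mul(add(SZ, mul(Z, SSSZ)), mul(SZ, SSZ)))))
  [15] S(S(add(S(add(SZ, mul(Z, SSZ))), mul(add(SZ, mul(Z, SSSZ)), mul(SZ, SSZ)))))
  [16] S(S(S(add(add(SZ, mul(Z, SSZ)), mul(add(SZ, mul(Z, SSSZ)), mul(SZ, SSZ))))))
  [17] S(S(S(add(S(add(Z, mul(Z, SSZ))), mul(add(SZ, mul(Z, SSSZ)), mul(SZ, SSZ))))))
  [18] S(S(S(S(add(add(Z, mul(Z, SSZ)), mul(add(SZ, mul(Z, SSSZ)), mul(SZ, SSZ)))))))
  [19] S(S(S(S(add(mul(Z, SSZ), mul(add(SZ, mul(Z, SSSZ)), mul(SZ, SSZ)))))))
  [20] S(S(S(S(add(Z, mul(add(SZ, mul(Z, SSSZ)), mul(SZ, SSZ)))))))
  [21] S(S(S(S(mul(add(SZ, mul(Z, SSSZ)), mul(SZ, SSZ))))))
  [22] S(S(S(S(mul(S(add(Z, mul(Z, SSSZ))), mul(SZ, SSZ))))))
  [23] S(S(S(S(add(mul(SZ, SSZ), mul(add(Z, mul(Z, SSSZ)), mul(SZ, SSZ)))))))
  [24] S(S(S(S(add(add(SSZ, mul(Z, SSZ)), mul(add(Z, mul(Z, SSSZ)), mul(SZ, SSZ)))))))
  [25] S(S(S(S(add(S(add(SZ, mul(Z, SSZ))), mul(add(Z, mul(Z, SSSZ)), mul(SZ, SSZ)))))))
  [26] S(S(S(S(S(add(add(SZ, mul(Z, SSZ)), mul(add(Z, mul(Z, SSSZ)), mul(SZ, SSZ))))))))
  [27] S(S(S(S(S(add(S(add(Z, mul(Z, SSZ))), mul(add(Z, mul(Z, SSSZ)), mul(SZ, SSZ))))))))
  [28] S(S(S(S(S(S(add(add(Z, mul(Z, SSZ)), mul(add(Z, mul(Z, SSSZ)), mul(SZ, SSZ)))))))))
  [29] S(S(S(S(S(S(add(mul(Z, SSZ), mul(add(Z, mul(Z, SSSZ)), mul(SZ, SSZ)))))))))
  [30] S(S(S(S(S(S(add(Z, mul(add(Z, mul(Z, SSSZ)), mul(SZ, SSZ)))))))))
  [31] S(S(S(S(S(S(mul(add(Z, mul(Z, SSSZ)), mul(SZ, SSZ))))))))
  [32] S(S(S(S(S(S(mul(mul(Z, SSSZ), mul(SZ, SSZ))))))))
  [33] S(S(S(S(S(S(mul(Z, mul(SZ, SSZ))))))))
  [34] S^6(Z)

Answer: normal form = S^6(Z)  (in 34 steps)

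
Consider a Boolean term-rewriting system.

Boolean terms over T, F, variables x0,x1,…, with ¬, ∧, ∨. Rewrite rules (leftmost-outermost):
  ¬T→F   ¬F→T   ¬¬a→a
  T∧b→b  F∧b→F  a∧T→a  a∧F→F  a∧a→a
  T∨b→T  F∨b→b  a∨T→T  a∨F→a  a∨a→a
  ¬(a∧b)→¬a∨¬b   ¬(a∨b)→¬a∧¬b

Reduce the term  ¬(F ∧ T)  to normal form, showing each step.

  start: ¬(F ∧ T)
  step 1: ¬F ∨ ¬T
  step 2: T ∨ ¬T
  step 3: T

Answer: normal form = T  (in 3 steps)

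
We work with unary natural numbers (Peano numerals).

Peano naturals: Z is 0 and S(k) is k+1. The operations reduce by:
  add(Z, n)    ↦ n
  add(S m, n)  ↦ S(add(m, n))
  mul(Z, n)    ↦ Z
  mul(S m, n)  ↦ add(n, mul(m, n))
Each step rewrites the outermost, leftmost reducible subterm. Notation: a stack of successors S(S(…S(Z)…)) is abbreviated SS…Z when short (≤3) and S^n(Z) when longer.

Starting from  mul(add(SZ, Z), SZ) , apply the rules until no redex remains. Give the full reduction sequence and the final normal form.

  start: mul(add(SZ, Z), SZ)
  [1] mul(S(add(Z, Z)), SZ)
  [2] add(SZ, mul(add(Z, Z), SZ))
  [3] S(add(Z, mul(add(Z, Z), SZ)))
  [4] S(mul(add(Z, Z), SZ))
  [5] S(mul(Z, SZ))
  [6] SZ

Answer: normal form = SZ  (in 6 steps)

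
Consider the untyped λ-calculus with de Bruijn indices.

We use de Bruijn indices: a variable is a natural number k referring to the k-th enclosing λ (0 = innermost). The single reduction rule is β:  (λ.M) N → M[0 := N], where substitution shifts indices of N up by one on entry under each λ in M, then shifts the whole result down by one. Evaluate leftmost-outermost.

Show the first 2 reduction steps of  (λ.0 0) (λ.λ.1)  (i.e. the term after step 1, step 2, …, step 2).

Answer: after 2 steps: λ.λ.λ.1

Derivation:
  start: (λ.0 0) (λ.λ.1)
  [1] (λ.λ.1) (λ.λ.1)
  [2] λ.λ.λ.1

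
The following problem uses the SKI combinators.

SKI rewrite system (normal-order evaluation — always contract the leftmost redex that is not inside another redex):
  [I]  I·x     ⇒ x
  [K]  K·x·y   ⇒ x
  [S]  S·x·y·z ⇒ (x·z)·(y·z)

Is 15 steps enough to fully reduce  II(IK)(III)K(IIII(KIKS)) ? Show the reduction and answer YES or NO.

Answer: YES — reaches normal form S in 13 ≤ 15 steps

Derivation:
  start: II(IK)(III)K(IIII(KIKS))
  step 1: I(IK)(III)K(IIII(KIKS))
  step 2: IK(III)K(IIII(KIKS))
  step 3: K(III)K(IIII(KIKS))
  step 4: III(IIII(KIKS))
  step 5: II(IIII(KIKS))
  step 6: I(IIII(KIKS))
  step 7: IIII(KIKS)
  step 8: III(KIKS)
  step 9: II(KIKS)
  step 10: I(KIKS)
  step 11: KIKS
  step 12: IS
  step 13: S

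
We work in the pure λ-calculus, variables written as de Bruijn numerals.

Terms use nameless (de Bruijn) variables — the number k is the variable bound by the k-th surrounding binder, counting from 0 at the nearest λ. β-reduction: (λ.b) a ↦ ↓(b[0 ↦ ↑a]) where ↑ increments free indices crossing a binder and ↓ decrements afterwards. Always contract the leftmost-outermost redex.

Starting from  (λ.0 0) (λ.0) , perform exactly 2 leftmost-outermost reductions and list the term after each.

Answer: after 2 steps: λ.0

Derivation:
  start: (λ.0 0) (λ.0)
  [1] (λ.0) (λ.0)
  [2] λ.0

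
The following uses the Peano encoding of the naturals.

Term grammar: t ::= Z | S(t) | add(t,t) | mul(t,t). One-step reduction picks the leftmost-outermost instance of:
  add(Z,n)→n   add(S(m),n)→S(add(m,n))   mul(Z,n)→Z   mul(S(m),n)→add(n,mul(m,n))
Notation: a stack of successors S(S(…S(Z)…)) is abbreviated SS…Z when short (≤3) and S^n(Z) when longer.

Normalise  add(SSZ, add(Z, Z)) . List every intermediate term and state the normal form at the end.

  start: add(SSZ, add(Z, Z))
  →1  S(add(SZ, add(Z, Z)))
  →2  S(S(add(Z, add(Z, Z))))
  →3  S(S(add(Z, Z)))
  →4  SSZ

Answer: normal form = SSZ  (in 4 steps)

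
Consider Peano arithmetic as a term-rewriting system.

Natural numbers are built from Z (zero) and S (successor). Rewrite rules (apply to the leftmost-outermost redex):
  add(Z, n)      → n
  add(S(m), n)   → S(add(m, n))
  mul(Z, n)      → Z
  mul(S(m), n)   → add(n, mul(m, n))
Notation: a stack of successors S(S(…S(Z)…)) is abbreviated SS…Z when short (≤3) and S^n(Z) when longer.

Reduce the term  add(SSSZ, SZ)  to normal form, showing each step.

Answer: normal form = S^4(Z)  (in 4 steps)

Working:
  start: add(SSSZ, SZ)
  →1  S(add(SSZ, SZ))
  →2  S(S(add(SZ, SZ)))
  →3  S(S(S(add(Z, SZ))))
  →4  S^4(Z)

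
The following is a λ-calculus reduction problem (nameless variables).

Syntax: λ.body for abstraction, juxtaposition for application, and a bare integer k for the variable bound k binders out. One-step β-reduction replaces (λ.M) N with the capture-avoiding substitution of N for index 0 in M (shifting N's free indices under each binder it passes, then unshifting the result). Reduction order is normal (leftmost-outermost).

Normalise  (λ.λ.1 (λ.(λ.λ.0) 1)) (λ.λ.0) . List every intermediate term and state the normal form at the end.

  start: (λ.λ.1 (λ.(λ.λ.0) 1)) (λ.λ.0)
  [1] λ.(λ.λ.0) (λ.(λ.λ.0) 1)
  [2] λ.λ.0

Answer: normal form = λ.λ.0  (in 2 steps)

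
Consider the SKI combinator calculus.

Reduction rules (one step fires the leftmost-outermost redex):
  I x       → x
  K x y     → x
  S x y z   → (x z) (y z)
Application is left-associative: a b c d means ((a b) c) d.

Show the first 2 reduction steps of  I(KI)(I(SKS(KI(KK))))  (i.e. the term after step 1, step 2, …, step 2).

Answer: after 2 steps: I

Derivation:
  start: I(KI)(I(SKS(KI(KK))))
  step 1: KI(I(SKS(KI(KK))))
  step 2: I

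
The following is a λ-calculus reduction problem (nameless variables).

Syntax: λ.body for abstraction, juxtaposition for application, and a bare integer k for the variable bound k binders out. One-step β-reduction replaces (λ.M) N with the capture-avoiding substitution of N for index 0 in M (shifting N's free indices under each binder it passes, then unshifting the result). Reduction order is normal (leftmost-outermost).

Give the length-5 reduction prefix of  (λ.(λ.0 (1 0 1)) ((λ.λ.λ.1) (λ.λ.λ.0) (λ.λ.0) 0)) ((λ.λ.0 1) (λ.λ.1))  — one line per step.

  start: (λ.(λ.0 (1 0 1)) ((λ.λ.λ.1) (λ.λ.λ.0) (λ.λ.0) 0)) ((λ.λ.0 1) (λ.λ.1))
  [1] (λ.0 ((λ.λ.0 1) (λ.λ.1) 0 ((λ.λ.0 1) (λ.λ.1)))) ((λ.λ.λ.1) (λ.λ.λ.0) (λ.λ.0) ((λ.λ.0 1) (λ.λ.1)))
  [2] (λ.λ.λ.1) (λ.λ.λ.0) (λ.λ.0) ((λ.λ.0 1) (λ.λ.1)) ((λ.λ.0 1) (λ.λ.1) ((λ.λ.λ.1) (λ.λ.λ.0) (λ.λ.0) ((λ.λ.0 1) (λ.λ.1))) ((λ.λ.0 1) (λ.λ.1)))
  [3] (λ.λ.1) (λ.λ.0) ((λ.λ.0 1) (λ.λ.1)) ((λ.λ.0 1) (λ.λ.1) ((λ.λ.λ.1) (λ.λ.λ.0) (λ.λ.0) ((λ.λ.0 1) (λ.λ.1))) ((λ.λ.0 1) (λ.λ.1)))
  [4] (λ.λ.λ.0) ((λ.λ.0 1) (λ.λ.1)) ((λ.λ.0 1) (λ.λ.1) ((λ.λ.λ.1) (λ.λ.λ.0) (λ.λ.0) ((λ.λ.0 1) (λ.λ.1))) ((λ.λ.0 1) (λ.λ.1)))
  [5] (λ.λ.0) ((λ.λ.0 1) (λ.λ.1) ((λ.λ.λ.1) (λ.λ.λ.0) (λ.λ.0) ((λ.λ.0 1) (λ.λ.1))) ((λ.λ.0 1) (λ.λ.1)))

Answer: after 5 steps: (λ.λ.0) ((λ.λ.0 1) (λ.λ.1) ((λ.λ.λ.1) (λ.λ.λ.0) (λ.λ.0) ((λ.λ.0 1) (λ.λ.1))) ((λ.λ.0 1) (λ.λ.1)))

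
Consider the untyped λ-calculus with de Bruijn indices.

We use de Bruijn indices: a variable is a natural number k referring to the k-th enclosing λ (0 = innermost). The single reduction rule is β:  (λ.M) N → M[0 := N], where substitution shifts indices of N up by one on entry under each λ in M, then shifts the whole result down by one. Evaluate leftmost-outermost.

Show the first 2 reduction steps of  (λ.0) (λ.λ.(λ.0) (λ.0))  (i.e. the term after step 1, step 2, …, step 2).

Answer: after 2 steps: λ.λ.λ.0

Working:
  start: (λ.0) (λ.λ.(λ.0) (λ.0))
  [1] λ.λ.(λ.0) (λ.0)
  [2] λ.λ.λ.0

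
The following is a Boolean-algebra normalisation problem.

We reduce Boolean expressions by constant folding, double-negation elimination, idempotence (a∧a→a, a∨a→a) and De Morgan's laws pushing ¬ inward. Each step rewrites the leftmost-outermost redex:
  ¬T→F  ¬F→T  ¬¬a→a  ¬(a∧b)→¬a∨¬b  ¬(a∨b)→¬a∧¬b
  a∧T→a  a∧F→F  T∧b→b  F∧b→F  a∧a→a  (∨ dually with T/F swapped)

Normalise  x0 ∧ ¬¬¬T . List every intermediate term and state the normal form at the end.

  start: x0 ∧ ¬¬¬T
  →1  x0 ∧ ¬T
  →2  x0 ∧ F
  →3  F

Answer: normal form = F  (in 3 steps)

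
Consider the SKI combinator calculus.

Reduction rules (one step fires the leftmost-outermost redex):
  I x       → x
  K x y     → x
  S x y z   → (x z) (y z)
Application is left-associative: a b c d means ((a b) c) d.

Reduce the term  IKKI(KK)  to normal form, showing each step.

Answer: normal form = K(KK)  (in 2 steps)

Working:
  start: IKKI(KK)
  →1  KKI(KK)
  →2  K(KK)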